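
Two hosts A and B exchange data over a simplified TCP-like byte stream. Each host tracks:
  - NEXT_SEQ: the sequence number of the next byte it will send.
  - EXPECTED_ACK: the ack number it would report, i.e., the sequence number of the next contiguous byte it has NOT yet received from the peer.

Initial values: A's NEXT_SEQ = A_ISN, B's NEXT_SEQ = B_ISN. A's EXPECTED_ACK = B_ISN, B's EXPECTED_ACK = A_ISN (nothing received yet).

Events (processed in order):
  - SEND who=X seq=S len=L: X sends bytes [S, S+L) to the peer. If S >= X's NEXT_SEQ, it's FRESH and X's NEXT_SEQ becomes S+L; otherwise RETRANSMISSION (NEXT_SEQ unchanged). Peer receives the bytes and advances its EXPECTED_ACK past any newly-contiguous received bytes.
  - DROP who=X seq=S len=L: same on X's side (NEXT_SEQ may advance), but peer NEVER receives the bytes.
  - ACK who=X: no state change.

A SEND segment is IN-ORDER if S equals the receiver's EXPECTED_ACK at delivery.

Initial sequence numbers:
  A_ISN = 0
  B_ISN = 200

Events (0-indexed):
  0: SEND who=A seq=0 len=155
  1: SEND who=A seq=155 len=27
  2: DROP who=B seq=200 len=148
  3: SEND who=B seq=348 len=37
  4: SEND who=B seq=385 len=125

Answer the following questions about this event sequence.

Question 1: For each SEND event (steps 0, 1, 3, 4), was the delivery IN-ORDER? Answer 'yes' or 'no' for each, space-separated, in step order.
Step 0: SEND seq=0 -> in-order
Step 1: SEND seq=155 -> in-order
Step 3: SEND seq=348 -> out-of-order
Step 4: SEND seq=385 -> out-of-order

Answer: yes yes no no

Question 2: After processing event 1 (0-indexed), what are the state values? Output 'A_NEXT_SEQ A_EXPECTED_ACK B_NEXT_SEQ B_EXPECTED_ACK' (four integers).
After event 0: A_seq=155 A_ack=200 B_seq=200 B_ack=155
After event 1: A_seq=182 A_ack=200 B_seq=200 B_ack=182

182 200 200 182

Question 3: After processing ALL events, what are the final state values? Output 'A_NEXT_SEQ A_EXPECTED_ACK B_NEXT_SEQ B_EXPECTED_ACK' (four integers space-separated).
Answer: 182 200 510 182

Derivation:
After event 0: A_seq=155 A_ack=200 B_seq=200 B_ack=155
After event 1: A_seq=182 A_ack=200 B_seq=200 B_ack=182
After event 2: A_seq=182 A_ack=200 B_seq=348 B_ack=182
After event 3: A_seq=182 A_ack=200 B_seq=385 B_ack=182
After event 4: A_seq=182 A_ack=200 B_seq=510 B_ack=182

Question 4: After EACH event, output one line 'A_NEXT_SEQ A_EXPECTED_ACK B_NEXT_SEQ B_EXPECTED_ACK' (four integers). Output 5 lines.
155 200 200 155
182 200 200 182
182 200 348 182
182 200 385 182
182 200 510 182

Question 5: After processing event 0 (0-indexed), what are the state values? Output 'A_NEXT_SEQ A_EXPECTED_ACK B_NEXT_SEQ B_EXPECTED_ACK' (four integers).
After event 0: A_seq=155 A_ack=200 B_seq=200 B_ack=155

155 200 200 155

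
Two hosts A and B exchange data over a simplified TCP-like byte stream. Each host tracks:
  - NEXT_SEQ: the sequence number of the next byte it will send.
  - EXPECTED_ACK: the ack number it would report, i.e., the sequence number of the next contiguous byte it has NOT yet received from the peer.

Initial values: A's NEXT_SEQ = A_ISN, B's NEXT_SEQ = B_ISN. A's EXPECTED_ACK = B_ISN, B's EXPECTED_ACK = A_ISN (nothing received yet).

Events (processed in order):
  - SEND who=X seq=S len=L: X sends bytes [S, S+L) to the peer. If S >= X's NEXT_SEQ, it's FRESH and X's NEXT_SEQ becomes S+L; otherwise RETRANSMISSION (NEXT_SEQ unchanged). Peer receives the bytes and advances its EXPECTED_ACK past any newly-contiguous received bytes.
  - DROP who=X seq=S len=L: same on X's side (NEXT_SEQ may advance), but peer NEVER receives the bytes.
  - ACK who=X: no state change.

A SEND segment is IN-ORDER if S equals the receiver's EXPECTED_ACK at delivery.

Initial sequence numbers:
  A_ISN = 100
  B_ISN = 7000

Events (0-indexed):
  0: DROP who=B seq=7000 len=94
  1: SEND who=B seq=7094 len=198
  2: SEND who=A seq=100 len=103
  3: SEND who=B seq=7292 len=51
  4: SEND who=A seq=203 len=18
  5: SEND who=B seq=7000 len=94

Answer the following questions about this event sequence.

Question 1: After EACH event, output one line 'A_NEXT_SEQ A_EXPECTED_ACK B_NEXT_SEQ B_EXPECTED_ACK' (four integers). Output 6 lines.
100 7000 7094 100
100 7000 7292 100
203 7000 7292 203
203 7000 7343 203
221 7000 7343 221
221 7343 7343 221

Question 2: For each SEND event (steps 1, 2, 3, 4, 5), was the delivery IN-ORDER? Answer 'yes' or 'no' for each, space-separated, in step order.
Answer: no yes no yes yes

Derivation:
Step 1: SEND seq=7094 -> out-of-order
Step 2: SEND seq=100 -> in-order
Step 3: SEND seq=7292 -> out-of-order
Step 4: SEND seq=203 -> in-order
Step 5: SEND seq=7000 -> in-order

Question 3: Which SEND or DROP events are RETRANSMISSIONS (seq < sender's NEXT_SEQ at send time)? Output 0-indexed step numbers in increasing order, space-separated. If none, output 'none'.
Step 0: DROP seq=7000 -> fresh
Step 1: SEND seq=7094 -> fresh
Step 2: SEND seq=100 -> fresh
Step 3: SEND seq=7292 -> fresh
Step 4: SEND seq=203 -> fresh
Step 5: SEND seq=7000 -> retransmit

Answer: 5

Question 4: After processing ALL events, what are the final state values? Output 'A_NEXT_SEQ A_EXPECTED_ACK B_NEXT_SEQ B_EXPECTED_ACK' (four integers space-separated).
After event 0: A_seq=100 A_ack=7000 B_seq=7094 B_ack=100
After event 1: A_seq=100 A_ack=7000 B_seq=7292 B_ack=100
After event 2: A_seq=203 A_ack=7000 B_seq=7292 B_ack=203
After event 3: A_seq=203 A_ack=7000 B_seq=7343 B_ack=203
After event 4: A_seq=221 A_ack=7000 B_seq=7343 B_ack=221
After event 5: A_seq=221 A_ack=7343 B_seq=7343 B_ack=221

Answer: 221 7343 7343 221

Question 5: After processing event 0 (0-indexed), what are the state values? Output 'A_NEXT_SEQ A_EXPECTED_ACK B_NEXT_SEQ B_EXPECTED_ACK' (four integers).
After event 0: A_seq=100 A_ack=7000 B_seq=7094 B_ack=100

100 7000 7094 100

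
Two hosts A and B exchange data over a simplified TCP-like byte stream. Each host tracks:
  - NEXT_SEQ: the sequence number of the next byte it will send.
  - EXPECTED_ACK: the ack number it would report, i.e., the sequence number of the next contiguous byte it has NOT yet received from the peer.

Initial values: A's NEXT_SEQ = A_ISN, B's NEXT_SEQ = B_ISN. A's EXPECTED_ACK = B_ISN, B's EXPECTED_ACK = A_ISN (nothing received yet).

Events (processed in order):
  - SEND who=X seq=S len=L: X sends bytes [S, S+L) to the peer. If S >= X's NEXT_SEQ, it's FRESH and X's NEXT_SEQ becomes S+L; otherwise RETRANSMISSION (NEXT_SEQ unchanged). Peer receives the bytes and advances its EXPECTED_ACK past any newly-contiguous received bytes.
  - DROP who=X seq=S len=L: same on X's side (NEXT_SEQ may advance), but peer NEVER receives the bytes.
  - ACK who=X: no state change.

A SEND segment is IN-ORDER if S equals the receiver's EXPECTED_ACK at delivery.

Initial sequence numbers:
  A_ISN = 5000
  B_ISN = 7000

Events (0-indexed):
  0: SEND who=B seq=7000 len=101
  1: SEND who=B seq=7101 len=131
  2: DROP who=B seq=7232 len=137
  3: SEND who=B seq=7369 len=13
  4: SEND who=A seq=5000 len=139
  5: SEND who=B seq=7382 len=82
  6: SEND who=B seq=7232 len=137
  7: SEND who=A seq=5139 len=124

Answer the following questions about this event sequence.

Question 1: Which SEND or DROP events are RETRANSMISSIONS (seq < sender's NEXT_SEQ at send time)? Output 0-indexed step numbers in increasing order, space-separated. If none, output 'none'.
Answer: 6

Derivation:
Step 0: SEND seq=7000 -> fresh
Step 1: SEND seq=7101 -> fresh
Step 2: DROP seq=7232 -> fresh
Step 3: SEND seq=7369 -> fresh
Step 4: SEND seq=5000 -> fresh
Step 5: SEND seq=7382 -> fresh
Step 6: SEND seq=7232 -> retransmit
Step 7: SEND seq=5139 -> fresh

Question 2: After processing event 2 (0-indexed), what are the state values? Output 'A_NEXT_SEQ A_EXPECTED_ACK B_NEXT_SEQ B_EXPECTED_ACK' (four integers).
After event 0: A_seq=5000 A_ack=7101 B_seq=7101 B_ack=5000
After event 1: A_seq=5000 A_ack=7232 B_seq=7232 B_ack=5000
After event 2: A_seq=5000 A_ack=7232 B_seq=7369 B_ack=5000

5000 7232 7369 5000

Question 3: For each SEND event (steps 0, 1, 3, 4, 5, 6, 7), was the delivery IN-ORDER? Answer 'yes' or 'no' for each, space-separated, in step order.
Step 0: SEND seq=7000 -> in-order
Step 1: SEND seq=7101 -> in-order
Step 3: SEND seq=7369 -> out-of-order
Step 4: SEND seq=5000 -> in-order
Step 5: SEND seq=7382 -> out-of-order
Step 6: SEND seq=7232 -> in-order
Step 7: SEND seq=5139 -> in-order

Answer: yes yes no yes no yes yes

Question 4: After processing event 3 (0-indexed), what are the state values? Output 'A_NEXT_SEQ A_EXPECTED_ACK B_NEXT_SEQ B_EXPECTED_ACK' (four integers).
After event 0: A_seq=5000 A_ack=7101 B_seq=7101 B_ack=5000
After event 1: A_seq=5000 A_ack=7232 B_seq=7232 B_ack=5000
After event 2: A_seq=5000 A_ack=7232 B_seq=7369 B_ack=5000
After event 3: A_seq=5000 A_ack=7232 B_seq=7382 B_ack=5000

5000 7232 7382 5000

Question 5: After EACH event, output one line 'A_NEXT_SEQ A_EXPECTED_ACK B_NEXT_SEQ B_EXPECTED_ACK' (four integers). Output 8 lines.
5000 7101 7101 5000
5000 7232 7232 5000
5000 7232 7369 5000
5000 7232 7382 5000
5139 7232 7382 5139
5139 7232 7464 5139
5139 7464 7464 5139
5263 7464 7464 5263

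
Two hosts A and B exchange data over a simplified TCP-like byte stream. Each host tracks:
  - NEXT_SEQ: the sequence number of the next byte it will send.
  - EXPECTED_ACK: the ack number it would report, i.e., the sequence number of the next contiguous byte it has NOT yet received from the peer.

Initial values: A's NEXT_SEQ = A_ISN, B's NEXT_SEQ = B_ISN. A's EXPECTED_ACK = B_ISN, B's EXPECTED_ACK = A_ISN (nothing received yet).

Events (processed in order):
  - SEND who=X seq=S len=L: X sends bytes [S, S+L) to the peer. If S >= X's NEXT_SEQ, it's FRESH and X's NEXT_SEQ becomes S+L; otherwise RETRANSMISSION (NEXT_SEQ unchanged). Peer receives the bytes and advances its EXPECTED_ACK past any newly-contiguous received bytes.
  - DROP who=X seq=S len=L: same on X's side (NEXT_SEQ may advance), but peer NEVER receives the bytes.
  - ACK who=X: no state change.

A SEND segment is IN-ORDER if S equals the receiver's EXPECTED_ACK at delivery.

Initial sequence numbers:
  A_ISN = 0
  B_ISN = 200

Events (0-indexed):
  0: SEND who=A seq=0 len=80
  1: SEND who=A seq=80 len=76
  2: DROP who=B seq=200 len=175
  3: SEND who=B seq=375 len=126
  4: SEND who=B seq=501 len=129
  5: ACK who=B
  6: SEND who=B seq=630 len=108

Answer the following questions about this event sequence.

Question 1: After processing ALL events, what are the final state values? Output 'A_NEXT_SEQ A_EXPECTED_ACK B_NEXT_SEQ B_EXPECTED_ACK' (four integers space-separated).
After event 0: A_seq=80 A_ack=200 B_seq=200 B_ack=80
After event 1: A_seq=156 A_ack=200 B_seq=200 B_ack=156
After event 2: A_seq=156 A_ack=200 B_seq=375 B_ack=156
After event 3: A_seq=156 A_ack=200 B_seq=501 B_ack=156
After event 4: A_seq=156 A_ack=200 B_seq=630 B_ack=156
After event 5: A_seq=156 A_ack=200 B_seq=630 B_ack=156
After event 6: A_seq=156 A_ack=200 B_seq=738 B_ack=156

Answer: 156 200 738 156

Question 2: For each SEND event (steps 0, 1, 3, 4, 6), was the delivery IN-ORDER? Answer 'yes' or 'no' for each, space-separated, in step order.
Answer: yes yes no no no

Derivation:
Step 0: SEND seq=0 -> in-order
Step 1: SEND seq=80 -> in-order
Step 3: SEND seq=375 -> out-of-order
Step 4: SEND seq=501 -> out-of-order
Step 6: SEND seq=630 -> out-of-order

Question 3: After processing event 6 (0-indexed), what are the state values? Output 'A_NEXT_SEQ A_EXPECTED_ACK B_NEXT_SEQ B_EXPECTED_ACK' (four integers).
After event 0: A_seq=80 A_ack=200 B_seq=200 B_ack=80
After event 1: A_seq=156 A_ack=200 B_seq=200 B_ack=156
After event 2: A_seq=156 A_ack=200 B_seq=375 B_ack=156
After event 3: A_seq=156 A_ack=200 B_seq=501 B_ack=156
After event 4: A_seq=156 A_ack=200 B_seq=630 B_ack=156
After event 5: A_seq=156 A_ack=200 B_seq=630 B_ack=156
After event 6: A_seq=156 A_ack=200 B_seq=738 B_ack=156

156 200 738 156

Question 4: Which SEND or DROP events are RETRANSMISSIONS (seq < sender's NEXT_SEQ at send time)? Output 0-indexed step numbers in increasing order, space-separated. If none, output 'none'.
Step 0: SEND seq=0 -> fresh
Step 1: SEND seq=80 -> fresh
Step 2: DROP seq=200 -> fresh
Step 3: SEND seq=375 -> fresh
Step 4: SEND seq=501 -> fresh
Step 6: SEND seq=630 -> fresh

Answer: none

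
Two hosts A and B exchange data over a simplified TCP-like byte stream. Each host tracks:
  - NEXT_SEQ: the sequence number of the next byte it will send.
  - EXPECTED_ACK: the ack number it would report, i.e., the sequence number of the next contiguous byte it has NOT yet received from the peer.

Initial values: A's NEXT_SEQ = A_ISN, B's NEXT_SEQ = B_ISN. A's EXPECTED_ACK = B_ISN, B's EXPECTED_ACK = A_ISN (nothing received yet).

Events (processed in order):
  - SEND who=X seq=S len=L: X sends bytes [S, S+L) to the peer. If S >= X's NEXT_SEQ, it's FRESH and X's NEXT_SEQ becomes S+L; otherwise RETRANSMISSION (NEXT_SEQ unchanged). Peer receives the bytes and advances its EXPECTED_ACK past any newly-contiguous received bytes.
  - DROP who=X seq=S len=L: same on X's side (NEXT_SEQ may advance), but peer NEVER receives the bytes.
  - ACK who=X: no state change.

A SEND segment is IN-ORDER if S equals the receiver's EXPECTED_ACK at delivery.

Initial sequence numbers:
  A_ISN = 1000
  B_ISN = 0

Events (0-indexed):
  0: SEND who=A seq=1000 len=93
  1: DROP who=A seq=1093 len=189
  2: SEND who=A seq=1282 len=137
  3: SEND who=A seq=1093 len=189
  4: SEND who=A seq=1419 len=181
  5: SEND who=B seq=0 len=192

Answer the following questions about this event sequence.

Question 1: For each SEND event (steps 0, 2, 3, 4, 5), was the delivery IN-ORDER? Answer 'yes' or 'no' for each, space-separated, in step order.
Step 0: SEND seq=1000 -> in-order
Step 2: SEND seq=1282 -> out-of-order
Step 3: SEND seq=1093 -> in-order
Step 4: SEND seq=1419 -> in-order
Step 5: SEND seq=0 -> in-order

Answer: yes no yes yes yes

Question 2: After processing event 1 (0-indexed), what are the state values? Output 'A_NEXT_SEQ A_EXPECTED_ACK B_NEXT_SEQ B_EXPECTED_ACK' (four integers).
After event 0: A_seq=1093 A_ack=0 B_seq=0 B_ack=1093
After event 1: A_seq=1282 A_ack=0 B_seq=0 B_ack=1093

1282 0 0 1093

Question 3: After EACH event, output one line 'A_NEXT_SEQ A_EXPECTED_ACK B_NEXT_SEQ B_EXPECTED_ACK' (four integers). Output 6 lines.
1093 0 0 1093
1282 0 0 1093
1419 0 0 1093
1419 0 0 1419
1600 0 0 1600
1600 192 192 1600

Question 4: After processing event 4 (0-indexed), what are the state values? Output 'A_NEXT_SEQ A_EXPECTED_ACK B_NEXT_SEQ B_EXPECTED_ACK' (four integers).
After event 0: A_seq=1093 A_ack=0 B_seq=0 B_ack=1093
After event 1: A_seq=1282 A_ack=0 B_seq=0 B_ack=1093
After event 2: A_seq=1419 A_ack=0 B_seq=0 B_ack=1093
After event 3: A_seq=1419 A_ack=0 B_seq=0 B_ack=1419
After event 4: A_seq=1600 A_ack=0 B_seq=0 B_ack=1600

1600 0 0 1600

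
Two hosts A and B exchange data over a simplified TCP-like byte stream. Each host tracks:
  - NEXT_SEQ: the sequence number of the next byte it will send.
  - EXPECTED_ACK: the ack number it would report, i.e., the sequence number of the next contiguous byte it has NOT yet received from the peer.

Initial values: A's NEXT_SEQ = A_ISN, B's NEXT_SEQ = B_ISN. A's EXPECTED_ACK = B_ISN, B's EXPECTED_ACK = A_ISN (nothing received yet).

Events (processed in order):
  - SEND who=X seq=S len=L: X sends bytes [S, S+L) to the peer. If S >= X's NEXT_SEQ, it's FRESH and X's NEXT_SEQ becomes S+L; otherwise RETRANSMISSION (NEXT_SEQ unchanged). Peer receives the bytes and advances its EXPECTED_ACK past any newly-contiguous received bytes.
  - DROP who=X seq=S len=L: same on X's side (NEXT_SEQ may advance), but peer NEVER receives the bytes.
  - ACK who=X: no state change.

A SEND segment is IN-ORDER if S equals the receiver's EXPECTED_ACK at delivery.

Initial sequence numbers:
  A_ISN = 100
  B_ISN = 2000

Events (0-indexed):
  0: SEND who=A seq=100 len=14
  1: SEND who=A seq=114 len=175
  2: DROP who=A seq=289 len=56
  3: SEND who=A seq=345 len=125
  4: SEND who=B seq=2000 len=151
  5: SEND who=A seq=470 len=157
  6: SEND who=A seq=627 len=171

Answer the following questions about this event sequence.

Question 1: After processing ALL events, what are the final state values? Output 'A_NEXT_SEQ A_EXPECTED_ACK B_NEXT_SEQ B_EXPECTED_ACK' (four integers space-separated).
Answer: 798 2151 2151 289

Derivation:
After event 0: A_seq=114 A_ack=2000 B_seq=2000 B_ack=114
After event 1: A_seq=289 A_ack=2000 B_seq=2000 B_ack=289
After event 2: A_seq=345 A_ack=2000 B_seq=2000 B_ack=289
After event 3: A_seq=470 A_ack=2000 B_seq=2000 B_ack=289
After event 4: A_seq=470 A_ack=2151 B_seq=2151 B_ack=289
After event 5: A_seq=627 A_ack=2151 B_seq=2151 B_ack=289
After event 6: A_seq=798 A_ack=2151 B_seq=2151 B_ack=289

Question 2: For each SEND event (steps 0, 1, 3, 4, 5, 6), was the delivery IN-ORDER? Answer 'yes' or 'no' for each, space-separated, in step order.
Step 0: SEND seq=100 -> in-order
Step 1: SEND seq=114 -> in-order
Step 3: SEND seq=345 -> out-of-order
Step 4: SEND seq=2000 -> in-order
Step 5: SEND seq=470 -> out-of-order
Step 6: SEND seq=627 -> out-of-order

Answer: yes yes no yes no no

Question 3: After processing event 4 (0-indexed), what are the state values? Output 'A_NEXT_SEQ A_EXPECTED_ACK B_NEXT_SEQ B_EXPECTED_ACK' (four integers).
After event 0: A_seq=114 A_ack=2000 B_seq=2000 B_ack=114
After event 1: A_seq=289 A_ack=2000 B_seq=2000 B_ack=289
After event 2: A_seq=345 A_ack=2000 B_seq=2000 B_ack=289
After event 3: A_seq=470 A_ack=2000 B_seq=2000 B_ack=289
After event 4: A_seq=470 A_ack=2151 B_seq=2151 B_ack=289

470 2151 2151 289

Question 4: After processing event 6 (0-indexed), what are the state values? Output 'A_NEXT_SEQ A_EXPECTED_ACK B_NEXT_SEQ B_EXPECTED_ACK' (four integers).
After event 0: A_seq=114 A_ack=2000 B_seq=2000 B_ack=114
After event 1: A_seq=289 A_ack=2000 B_seq=2000 B_ack=289
After event 2: A_seq=345 A_ack=2000 B_seq=2000 B_ack=289
After event 3: A_seq=470 A_ack=2000 B_seq=2000 B_ack=289
After event 4: A_seq=470 A_ack=2151 B_seq=2151 B_ack=289
After event 5: A_seq=627 A_ack=2151 B_seq=2151 B_ack=289
After event 6: A_seq=798 A_ack=2151 B_seq=2151 B_ack=289

798 2151 2151 289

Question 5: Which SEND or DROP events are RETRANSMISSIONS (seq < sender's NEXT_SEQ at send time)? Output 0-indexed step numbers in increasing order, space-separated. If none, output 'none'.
Answer: none

Derivation:
Step 0: SEND seq=100 -> fresh
Step 1: SEND seq=114 -> fresh
Step 2: DROP seq=289 -> fresh
Step 3: SEND seq=345 -> fresh
Step 4: SEND seq=2000 -> fresh
Step 5: SEND seq=470 -> fresh
Step 6: SEND seq=627 -> fresh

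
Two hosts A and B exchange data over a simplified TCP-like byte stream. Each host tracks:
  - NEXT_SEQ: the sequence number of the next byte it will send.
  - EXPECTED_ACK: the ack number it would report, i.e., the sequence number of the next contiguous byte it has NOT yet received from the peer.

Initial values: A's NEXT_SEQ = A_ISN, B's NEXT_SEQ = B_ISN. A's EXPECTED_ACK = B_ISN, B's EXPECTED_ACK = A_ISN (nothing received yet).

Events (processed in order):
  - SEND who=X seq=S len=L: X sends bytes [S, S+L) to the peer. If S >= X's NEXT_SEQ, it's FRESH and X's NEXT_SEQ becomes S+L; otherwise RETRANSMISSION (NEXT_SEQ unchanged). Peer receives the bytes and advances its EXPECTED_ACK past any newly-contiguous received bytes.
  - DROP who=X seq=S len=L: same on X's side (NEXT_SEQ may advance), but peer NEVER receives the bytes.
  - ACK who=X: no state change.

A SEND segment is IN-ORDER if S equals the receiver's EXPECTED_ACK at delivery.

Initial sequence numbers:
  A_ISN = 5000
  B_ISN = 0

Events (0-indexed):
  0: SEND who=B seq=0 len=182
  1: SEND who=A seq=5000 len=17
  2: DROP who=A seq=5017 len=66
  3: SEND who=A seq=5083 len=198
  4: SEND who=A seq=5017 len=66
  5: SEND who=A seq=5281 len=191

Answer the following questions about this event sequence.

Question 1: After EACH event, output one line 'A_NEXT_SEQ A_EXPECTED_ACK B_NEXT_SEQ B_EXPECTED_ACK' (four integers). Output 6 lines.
5000 182 182 5000
5017 182 182 5017
5083 182 182 5017
5281 182 182 5017
5281 182 182 5281
5472 182 182 5472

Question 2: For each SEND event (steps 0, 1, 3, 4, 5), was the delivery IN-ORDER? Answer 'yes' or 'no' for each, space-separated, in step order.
Step 0: SEND seq=0 -> in-order
Step 1: SEND seq=5000 -> in-order
Step 3: SEND seq=5083 -> out-of-order
Step 4: SEND seq=5017 -> in-order
Step 5: SEND seq=5281 -> in-order

Answer: yes yes no yes yes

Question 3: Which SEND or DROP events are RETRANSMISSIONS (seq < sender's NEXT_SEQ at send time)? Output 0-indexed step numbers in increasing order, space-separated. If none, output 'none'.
Answer: 4

Derivation:
Step 0: SEND seq=0 -> fresh
Step 1: SEND seq=5000 -> fresh
Step 2: DROP seq=5017 -> fresh
Step 3: SEND seq=5083 -> fresh
Step 4: SEND seq=5017 -> retransmit
Step 5: SEND seq=5281 -> fresh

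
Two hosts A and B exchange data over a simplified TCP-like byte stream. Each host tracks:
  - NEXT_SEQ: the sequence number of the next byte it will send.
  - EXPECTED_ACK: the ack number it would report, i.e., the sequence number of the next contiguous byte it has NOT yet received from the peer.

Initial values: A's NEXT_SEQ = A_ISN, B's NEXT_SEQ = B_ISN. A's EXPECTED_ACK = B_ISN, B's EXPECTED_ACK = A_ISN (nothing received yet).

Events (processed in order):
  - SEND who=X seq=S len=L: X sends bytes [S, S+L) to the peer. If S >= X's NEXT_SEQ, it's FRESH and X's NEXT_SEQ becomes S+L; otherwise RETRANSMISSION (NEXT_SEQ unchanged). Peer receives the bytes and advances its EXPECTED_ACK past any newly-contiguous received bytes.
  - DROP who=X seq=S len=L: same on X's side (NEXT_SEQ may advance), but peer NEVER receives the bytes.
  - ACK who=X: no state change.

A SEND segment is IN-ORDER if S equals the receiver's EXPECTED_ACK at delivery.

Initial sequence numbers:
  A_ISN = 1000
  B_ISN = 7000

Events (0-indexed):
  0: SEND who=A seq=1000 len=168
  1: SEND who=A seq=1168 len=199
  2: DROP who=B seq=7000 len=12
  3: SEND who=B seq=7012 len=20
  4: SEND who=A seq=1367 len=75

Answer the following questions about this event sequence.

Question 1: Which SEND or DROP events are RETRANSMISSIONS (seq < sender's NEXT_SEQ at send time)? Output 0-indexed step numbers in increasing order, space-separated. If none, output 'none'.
Step 0: SEND seq=1000 -> fresh
Step 1: SEND seq=1168 -> fresh
Step 2: DROP seq=7000 -> fresh
Step 3: SEND seq=7012 -> fresh
Step 4: SEND seq=1367 -> fresh

Answer: none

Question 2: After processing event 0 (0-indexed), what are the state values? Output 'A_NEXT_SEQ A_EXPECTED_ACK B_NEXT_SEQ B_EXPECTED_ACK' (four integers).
After event 0: A_seq=1168 A_ack=7000 B_seq=7000 B_ack=1168

1168 7000 7000 1168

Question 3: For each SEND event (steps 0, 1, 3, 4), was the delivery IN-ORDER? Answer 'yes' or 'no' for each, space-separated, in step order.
Step 0: SEND seq=1000 -> in-order
Step 1: SEND seq=1168 -> in-order
Step 3: SEND seq=7012 -> out-of-order
Step 4: SEND seq=1367 -> in-order

Answer: yes yes no yes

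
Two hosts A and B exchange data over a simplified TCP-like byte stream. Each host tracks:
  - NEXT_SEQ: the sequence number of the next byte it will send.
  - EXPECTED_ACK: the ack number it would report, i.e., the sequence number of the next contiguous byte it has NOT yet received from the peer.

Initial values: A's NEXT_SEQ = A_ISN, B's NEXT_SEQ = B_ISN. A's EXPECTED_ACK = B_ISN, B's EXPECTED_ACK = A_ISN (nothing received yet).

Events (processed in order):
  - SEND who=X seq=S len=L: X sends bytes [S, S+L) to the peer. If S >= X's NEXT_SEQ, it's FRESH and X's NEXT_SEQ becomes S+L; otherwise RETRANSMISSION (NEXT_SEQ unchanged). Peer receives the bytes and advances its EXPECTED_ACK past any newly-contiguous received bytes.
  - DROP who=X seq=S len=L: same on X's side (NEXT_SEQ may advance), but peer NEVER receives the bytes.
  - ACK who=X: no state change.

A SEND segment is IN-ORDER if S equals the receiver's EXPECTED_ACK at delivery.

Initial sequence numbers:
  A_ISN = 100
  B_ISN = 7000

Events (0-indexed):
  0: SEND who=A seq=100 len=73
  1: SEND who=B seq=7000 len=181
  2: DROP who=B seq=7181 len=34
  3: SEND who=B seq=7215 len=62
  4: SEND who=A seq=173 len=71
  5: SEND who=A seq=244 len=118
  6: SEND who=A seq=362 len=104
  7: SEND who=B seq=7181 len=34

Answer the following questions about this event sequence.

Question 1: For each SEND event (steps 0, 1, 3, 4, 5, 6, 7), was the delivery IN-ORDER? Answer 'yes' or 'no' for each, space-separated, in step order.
Step 0: SEND seq=100 -> in-order
Step 1: SEND seq=7000 -> in-order
Step 3: SEND seq=7215 -> out-of-order
Step 4: SEND seq=173 -> in-order
Step 5: SEND seq=244 -> in-order
Step 6: SEND seq=362 -> in-order
Step 7: SEND seq=7181 -> in-order

Answer: yes yes no yes yes yes yes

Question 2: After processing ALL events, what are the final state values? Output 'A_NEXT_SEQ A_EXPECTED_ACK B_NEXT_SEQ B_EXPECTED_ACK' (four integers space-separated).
Answer: 466 7277 7277 466

Derivation:
After event 0: A_seq=173 A_ack=7000 B_seq=7000 B_ack=173
After event 1: A_seq=173 A_ack=7181 B_seq=7181 B_ack=173
After event 2: A_seq=173 A_ack=7181 B_seq=7215 B_ack=173
After event 3: A_seq=173 A_ack=7181 B_seq=7277 B_ack=173
After event 4: A_seq=244 A_ack=7181 B_seq=7277 B_ack=244
After event 5: A_seq=362 A_ack=7181 B_seq=7277 B_ack=362
After event 6: A_seq=466 A_ack=7181 B_seq=7277 B_ack=466
After event 7: A_seq=466 A_ack=7277 B_seq=7277 B_ack=466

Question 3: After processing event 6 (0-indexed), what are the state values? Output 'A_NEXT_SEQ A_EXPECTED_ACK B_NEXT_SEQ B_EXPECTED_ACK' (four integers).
After event 0: A_seq=173 A_ack=7000 B_seq=7000 B_ack=173
After event 1: A_seq=173 A_ack=7181 B_seq=7181 B_ack=173
After event 2: A_seq=173 A_ack=7181 B_seq=7215 B_ack=173
After event 3: A_seq=173 A_ack=7181 B_seq=7277 B_ack=173
After event 4: A_seq=244 A_ack=7181 B_seq=7277 B_ack=244
After event 5: A_seq=362 A_ack=7181 B_seq=7277 B_ack=362
After event 6: A_seq=466 A_ack=7181 B_seq=7277 B_ack=466

466 7181 7277 466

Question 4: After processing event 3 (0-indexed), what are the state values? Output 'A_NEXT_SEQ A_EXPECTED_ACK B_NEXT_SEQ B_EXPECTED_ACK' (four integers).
After event 0: A_seq=173 A_ack=7000 B_seq=7000 B_ack=173
After event 1: A_seq=173 A_ack=7181 B_seq=7181 B_ack=173
After event 2: A_seq=173 A_ack=7181 B_seq=7215 B_ack=173
After event 3: A_seq=173 A_ack=7181 B_seq=7277 B_ack=173

173 7181 7277 173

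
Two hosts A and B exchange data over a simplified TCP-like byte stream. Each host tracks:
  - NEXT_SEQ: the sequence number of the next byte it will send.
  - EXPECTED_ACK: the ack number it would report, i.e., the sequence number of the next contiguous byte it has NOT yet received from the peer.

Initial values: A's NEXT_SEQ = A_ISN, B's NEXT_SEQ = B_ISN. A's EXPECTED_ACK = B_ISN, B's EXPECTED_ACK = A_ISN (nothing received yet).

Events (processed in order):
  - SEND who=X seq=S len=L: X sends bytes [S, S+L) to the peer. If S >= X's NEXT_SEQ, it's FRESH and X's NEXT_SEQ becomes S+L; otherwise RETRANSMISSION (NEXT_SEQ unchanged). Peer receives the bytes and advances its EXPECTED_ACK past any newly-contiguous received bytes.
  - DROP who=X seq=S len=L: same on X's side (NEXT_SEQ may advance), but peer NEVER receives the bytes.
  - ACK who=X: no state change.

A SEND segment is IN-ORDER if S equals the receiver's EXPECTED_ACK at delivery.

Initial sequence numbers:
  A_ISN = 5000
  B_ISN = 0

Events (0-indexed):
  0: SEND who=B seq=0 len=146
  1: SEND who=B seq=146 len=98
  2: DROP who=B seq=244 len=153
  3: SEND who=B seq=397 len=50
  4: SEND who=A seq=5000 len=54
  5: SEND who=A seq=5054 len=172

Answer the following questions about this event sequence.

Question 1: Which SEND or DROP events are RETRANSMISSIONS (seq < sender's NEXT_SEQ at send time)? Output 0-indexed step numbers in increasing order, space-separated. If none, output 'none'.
Answer: none

Derivation:
Step 0: SEND seq=0 -> fresh
Step 1: SEND seq=146 -> fresh
Step 2: DROP seq=244 -> fresh
Step 3: SEND seq=397 -> fresh
Step 4: SEND seq=5000 -> fresh
Step 5: SEND seq=5054 -> fresh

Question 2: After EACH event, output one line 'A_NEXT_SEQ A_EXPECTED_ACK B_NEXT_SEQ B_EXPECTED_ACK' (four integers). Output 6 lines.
5000 146 146 5000
5000 244 244 5000
5000 244 397 5000
5000 244 447 5000
5054 244 447 5054
5226 244 447 5226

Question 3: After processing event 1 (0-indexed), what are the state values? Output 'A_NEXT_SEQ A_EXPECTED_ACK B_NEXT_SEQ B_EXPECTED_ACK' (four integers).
After event 0: A_seq=5000 A_ack=146 B_seq=146 B_ack=5000
After event 1: A_seq=5000 A_ack=244 B_seq=244 B_ack=5000

5000 244 244 5000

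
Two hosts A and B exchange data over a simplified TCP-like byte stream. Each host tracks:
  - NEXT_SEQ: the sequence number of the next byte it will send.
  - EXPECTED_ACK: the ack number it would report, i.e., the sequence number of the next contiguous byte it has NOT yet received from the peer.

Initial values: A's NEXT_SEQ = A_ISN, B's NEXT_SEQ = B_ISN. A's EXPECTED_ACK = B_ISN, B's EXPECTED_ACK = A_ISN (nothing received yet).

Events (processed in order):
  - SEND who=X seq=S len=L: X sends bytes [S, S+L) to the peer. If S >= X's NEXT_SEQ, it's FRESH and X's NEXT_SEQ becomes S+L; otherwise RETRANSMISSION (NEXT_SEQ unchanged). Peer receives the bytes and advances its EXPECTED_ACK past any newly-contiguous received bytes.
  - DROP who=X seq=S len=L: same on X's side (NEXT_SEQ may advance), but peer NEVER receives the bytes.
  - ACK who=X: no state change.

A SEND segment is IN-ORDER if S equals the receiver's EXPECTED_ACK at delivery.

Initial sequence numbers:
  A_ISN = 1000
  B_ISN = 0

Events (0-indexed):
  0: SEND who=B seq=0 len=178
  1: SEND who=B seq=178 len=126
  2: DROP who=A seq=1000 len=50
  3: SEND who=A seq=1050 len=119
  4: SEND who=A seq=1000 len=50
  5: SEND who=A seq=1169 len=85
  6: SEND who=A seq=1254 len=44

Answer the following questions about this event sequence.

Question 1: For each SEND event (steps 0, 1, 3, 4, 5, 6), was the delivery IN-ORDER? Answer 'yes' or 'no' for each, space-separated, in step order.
Step 0: SEND seq=0 -> in-order
Step 1: SEND seq=178 -> in-order
Step 3: SEND seq=1050 -> out-of-order
Step 4: SEND seq=1000 -> in-order
Step 5: SEND seq=1169 -> in-order
Step 6: SEND seq=1254 -> in-order

Answer: yes yes no yes yes yes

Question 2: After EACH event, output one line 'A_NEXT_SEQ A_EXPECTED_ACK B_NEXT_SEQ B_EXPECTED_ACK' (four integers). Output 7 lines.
1000 178 178 1000
1000 304 304 1000
1050 304 304 1000
1169 304 304 1000
1169 304 304 1169
1254 304 304 1254
1298 304 304 1298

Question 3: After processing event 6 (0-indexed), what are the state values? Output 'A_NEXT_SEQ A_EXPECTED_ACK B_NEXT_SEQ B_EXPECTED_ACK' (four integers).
After event 0: A_seq=1000 A_ack=178 B_seq=178 B_ack=1000
After event 1: A_seq=1000 A_ack=304 B_seq=304 B_ack=1000
After event 2: A_seq=1050 A_ack=304 B_seq=304 B_ack=1000
After event 3: A_seq=1169 A_ack=304 B_seq=304 B_ack=1000
After event 4: A_seq=1169 A_ack=304 B_seq=304 B_ack=1169
After event 5: A_seq=1254 A_ack=304 B_seq=304 B_ack=1254
After event 6: A_seq=1298 A_ack=304 B_seq=304 B_ack=1298

1298 304 304 1298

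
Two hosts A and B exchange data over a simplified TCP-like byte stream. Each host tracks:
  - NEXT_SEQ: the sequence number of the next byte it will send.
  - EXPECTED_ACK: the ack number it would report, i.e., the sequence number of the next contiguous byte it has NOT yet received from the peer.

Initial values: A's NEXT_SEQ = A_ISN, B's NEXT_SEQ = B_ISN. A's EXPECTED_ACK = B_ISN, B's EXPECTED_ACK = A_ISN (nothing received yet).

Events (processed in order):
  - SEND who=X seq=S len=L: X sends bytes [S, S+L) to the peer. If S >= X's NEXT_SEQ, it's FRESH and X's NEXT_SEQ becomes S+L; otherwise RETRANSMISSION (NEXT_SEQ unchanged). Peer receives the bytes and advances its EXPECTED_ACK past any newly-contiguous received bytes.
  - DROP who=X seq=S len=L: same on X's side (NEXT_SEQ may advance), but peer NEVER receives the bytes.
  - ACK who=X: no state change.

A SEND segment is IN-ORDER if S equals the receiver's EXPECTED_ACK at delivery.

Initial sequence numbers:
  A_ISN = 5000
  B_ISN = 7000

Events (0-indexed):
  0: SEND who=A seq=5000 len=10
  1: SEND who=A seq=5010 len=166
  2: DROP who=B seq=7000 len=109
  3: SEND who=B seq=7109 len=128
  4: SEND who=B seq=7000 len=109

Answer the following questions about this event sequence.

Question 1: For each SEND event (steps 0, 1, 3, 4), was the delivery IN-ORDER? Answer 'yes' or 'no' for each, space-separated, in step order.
Answer: yes yes no yes

Derivation:
Step 0: SEND seq=5000 -> in-order
Step 1: SEND seq=5010 -> in-order
Step 3: SEND seq=7109 -> out-of-order
Step 4: SEND seq=7000 -> in-order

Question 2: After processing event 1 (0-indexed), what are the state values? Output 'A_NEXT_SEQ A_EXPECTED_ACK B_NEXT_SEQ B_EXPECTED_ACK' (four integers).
After event 0: A_seq=5010 A_ack=7000 B_seq=7000 B_ack=5010
After event 1: A_seq=5176 A_ack=7000 B_seq=7000 B_ack=5176

5176 7000 7000 5176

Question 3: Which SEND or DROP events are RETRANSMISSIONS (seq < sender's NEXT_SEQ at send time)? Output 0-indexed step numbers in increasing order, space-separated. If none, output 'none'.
Answer: 4

Derivation:
Step 0: SEND seq=5000 -> fresh
Step 1: SEND seq=5010 -> fresh
Step 2: DROP seq=7000 -> fresh
Step 3: SEND seq=7109 -> fresh
Step 4: SEND seq=7000 -> retransmit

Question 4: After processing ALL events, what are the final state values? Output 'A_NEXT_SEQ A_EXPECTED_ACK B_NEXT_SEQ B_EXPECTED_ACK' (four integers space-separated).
After event 0: A_seq=5010 A_ack=7000 B_seq=7000 B_ack=5010
After event 1: A_seq=5176 A_ack=7000 B_seq=7000 B_ack=5176
After event 2: A_seq=5176 A_ack=7000 B_seq=7109 B_ack=5176
After event 3: A_seq=5176 A_ack=7000 B_seq=7237 B_ack=5176
After event 4: A_seq=5176 A_ack=7237 B_seq=7237 B_ack=5176

Answer: 5176 7237 7237 5176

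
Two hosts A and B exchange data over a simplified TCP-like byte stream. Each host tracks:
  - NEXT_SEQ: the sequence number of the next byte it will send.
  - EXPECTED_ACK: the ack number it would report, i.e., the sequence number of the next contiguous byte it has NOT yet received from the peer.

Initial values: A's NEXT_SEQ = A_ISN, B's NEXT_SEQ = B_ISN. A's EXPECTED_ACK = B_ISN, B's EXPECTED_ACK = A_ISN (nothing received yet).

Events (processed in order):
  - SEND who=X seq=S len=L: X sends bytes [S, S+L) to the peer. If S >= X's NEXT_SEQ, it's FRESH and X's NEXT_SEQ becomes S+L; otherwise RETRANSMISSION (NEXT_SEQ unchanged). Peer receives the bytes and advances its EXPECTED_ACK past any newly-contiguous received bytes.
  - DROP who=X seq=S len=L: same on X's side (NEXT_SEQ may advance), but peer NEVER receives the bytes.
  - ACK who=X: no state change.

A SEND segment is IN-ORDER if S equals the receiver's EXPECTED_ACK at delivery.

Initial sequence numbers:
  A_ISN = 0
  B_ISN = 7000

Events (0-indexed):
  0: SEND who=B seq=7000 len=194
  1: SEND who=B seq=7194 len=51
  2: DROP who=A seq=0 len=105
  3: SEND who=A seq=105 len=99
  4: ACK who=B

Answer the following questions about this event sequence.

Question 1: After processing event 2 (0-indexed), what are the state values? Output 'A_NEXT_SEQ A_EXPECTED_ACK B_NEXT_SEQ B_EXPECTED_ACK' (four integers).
After event 0: A_seq=0 A_ack=7194 B_seq=7194 B_ack=0
After event 1: A_seq=0 A_ack=7245 B_seq=7245 B_ack=0
After event 2: A_seq=105 A_ack=7245 B_seq=7245 B_ack=0

105 7245 7245 0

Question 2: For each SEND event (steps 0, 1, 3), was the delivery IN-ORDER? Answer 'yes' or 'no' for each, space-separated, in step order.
Step 0: SEND seq=7000 -> in-order
Step 1: SEND seq=7194 -> in-order
Step 3: SEND seq=105 -> out-of-order

Answer: yes yes no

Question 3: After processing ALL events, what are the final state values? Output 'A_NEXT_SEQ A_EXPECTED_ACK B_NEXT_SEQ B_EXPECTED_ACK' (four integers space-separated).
Answer: 204 7245 7245 0

Derivation:
After event 0: A_seq=0 A_ack=7194 B_seq=7194 B_ack=0
After event 1: A_seq=0 A_ack=7245 B_seq=7245 B_ack=0
After event 2: A_seq=105 A_ack=7245 B_seq=7245 B_ack=0
After event 3: A_seq=204 A_ack=7245 B_seq=7245 B_ack=0
After event 4: A_seq=204 A_ack=7245 B_seq=7245 B_ack=0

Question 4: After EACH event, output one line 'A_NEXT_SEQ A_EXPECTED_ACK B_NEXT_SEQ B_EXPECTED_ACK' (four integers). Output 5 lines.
0 7194 7194 0
0 7245 7245 0
105 7245 7245 0
204 7245 7245 0
204 7245 7245 0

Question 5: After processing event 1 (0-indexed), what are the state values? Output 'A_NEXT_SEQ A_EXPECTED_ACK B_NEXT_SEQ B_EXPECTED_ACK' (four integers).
After event 0: A_seq=0 A_ack=7194 B_seq=7194 B_ack=0
After event 1: A_seq=0 A_ack=7245 B_seq=7245 B_ack=0

0 7245 7245 0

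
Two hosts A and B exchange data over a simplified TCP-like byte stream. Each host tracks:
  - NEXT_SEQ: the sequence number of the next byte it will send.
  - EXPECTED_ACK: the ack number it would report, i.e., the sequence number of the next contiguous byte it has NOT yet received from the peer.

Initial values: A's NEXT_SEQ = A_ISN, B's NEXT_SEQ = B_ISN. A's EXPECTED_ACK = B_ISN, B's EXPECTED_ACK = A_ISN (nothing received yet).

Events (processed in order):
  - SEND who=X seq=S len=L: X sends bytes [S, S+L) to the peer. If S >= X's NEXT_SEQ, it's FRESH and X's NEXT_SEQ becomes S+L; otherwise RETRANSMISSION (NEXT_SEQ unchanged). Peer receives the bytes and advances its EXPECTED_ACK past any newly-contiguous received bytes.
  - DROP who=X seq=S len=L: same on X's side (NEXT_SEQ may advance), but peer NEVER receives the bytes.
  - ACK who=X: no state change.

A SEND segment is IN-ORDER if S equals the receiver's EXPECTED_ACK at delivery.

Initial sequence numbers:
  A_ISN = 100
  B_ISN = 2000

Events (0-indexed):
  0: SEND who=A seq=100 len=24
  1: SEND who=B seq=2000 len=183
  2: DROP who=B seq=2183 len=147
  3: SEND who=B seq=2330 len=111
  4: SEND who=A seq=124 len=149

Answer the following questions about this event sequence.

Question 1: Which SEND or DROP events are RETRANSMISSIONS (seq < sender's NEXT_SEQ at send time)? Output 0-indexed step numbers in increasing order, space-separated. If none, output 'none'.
Answer: none

Derivation:
Step 0: SEND seq=100 -> fresh
Step 1: SEND seq=2000 -> fresh
Step 2: DROP seq=2183 -> fresh
Step 3: SEND seq=2330 -> fresh
Step 4: SEND seq=124 -> fresh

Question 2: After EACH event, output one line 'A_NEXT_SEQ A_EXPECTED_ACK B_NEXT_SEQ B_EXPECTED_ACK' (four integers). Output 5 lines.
124 2000 2000 124
124 2183 2183 124
124 2183 2330 124
124 2183 2441 124
273 2183 2441 273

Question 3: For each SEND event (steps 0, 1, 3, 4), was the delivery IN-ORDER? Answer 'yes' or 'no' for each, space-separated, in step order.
Answer: yes yes no yes

Derivation:
Step 0: SEND seq=100 -> in-order
Step 1: SEND seq=2000 -> in-order
Step 3: SEND seq=2330 -> out-of-order
Step 4: SEND seq=124 -> in-order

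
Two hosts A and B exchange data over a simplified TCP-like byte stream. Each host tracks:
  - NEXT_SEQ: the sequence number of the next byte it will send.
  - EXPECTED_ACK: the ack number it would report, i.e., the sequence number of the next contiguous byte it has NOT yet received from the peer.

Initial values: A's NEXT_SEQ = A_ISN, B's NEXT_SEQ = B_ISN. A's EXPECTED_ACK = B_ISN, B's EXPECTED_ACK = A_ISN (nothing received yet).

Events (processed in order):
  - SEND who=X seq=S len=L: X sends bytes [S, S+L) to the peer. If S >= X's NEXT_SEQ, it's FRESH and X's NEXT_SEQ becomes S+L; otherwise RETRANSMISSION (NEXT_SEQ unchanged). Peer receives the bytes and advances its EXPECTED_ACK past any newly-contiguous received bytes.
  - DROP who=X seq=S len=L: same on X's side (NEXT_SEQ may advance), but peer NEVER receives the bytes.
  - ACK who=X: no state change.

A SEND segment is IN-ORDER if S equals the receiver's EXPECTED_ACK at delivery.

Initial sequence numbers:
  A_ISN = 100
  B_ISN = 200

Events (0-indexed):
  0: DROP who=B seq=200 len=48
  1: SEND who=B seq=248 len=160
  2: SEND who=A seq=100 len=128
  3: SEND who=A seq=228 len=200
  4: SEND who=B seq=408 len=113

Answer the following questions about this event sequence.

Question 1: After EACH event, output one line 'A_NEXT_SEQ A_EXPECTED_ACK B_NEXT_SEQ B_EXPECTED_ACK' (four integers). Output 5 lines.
100 200 248 100
100 200 408 100
228 200 408 228
428 200 408 428
428 200 521 428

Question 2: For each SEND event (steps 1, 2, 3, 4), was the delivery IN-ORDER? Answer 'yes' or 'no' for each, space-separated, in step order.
Step 1: SEND seq=248 -> out-of-order
Step 2: SEND seq=100 -> in-order
Step 3: SEND seq=228 -> in-order
Step 4: SEND seq=408 -> out-of-order

Answer: no yes yes no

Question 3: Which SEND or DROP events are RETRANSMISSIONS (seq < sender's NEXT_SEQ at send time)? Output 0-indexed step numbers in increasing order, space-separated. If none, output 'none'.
Answer: none

Derivation:
Step 0: DROP seq=200 -> fresh
Step 1: SEND seq=248 -> fresh
Step 2: SEND seq=100 -> fresh
Step 3: SEND seq=228 -> fresh
Step 4: SEND seq=408 -> fresh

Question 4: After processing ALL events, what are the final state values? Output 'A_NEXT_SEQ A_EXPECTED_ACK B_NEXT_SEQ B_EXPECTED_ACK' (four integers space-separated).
Answer: 428 200 521 428

Derivation:
After event 0: A_seq=100 A_ack=200 B_seq=248 B_ack=100
After event 1: A_seq=100 A_ack=200 B_seq=408 B_ack=100
After event 2: A_seq=228 A_ack=200 B_seq=408 B_ack=228
After event 3: A_seq=428 A_ack=200 B_seq=408 B_ack=428
After event 4: A_seq=428 A_ack=200 B_seq=521 B_ack=428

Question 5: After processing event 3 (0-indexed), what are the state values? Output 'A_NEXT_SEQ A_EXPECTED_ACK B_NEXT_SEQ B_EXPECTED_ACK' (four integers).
After event 0: A_seq=100 A_ack=200 B_seq=248 B_ack=100
After event 1: A_seq=100 A_ack=200 B_seq=408 B_ack=100
After event 2: A_seq=228 A_ack=200 B_seq=408 B_ack=228
After event 3: A_seq=428 A_ack=200 B_seq=408 B_ack=428

428 200 408 428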